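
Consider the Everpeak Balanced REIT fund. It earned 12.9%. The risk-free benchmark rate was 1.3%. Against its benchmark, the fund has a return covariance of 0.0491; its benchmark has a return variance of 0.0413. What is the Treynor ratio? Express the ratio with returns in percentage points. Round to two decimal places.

β = Cov / Var = 0.0491 / 0.0413 = 1.1889
Treynor = (Rp − Rf) / β = (12.9% − 1.3%) / 1.1889 = 11.60 / 1.1889 = 9.7569

9.76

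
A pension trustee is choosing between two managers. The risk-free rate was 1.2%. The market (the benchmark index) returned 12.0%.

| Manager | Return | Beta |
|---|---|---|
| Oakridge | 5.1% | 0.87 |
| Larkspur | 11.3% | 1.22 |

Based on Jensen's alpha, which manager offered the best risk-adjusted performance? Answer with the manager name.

Larkspur

Oakridge: α = 5.1% − [1.2% + 0.87 × (12.0% − 1.2%)] = -5.496
Larkspur: α = 11.3% − [1.2% + 1.22 × (12.0% − 1.2%)] = -3.076
Highest: Larkspur (-3.076).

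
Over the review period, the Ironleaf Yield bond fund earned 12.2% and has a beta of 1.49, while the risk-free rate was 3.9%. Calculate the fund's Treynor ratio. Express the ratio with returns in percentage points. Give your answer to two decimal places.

Treynor = (Rp − Rf) / β = (12.2% − 3.9%) / 1.49 = 8.30 / 1.49 = 5.5705

5.57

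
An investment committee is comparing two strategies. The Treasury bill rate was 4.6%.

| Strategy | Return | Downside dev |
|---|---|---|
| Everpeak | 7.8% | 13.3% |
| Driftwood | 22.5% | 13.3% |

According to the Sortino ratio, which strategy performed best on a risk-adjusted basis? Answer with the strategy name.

Driftwood

Everpeak: Sortino ratio = (7.8% − 4.6%) / 13.3% = 0.241
Driftwood: Sortino ratio = (22.5% − 4.6%) / 13.3% = 1.346
Highest: Driftwood (1.346).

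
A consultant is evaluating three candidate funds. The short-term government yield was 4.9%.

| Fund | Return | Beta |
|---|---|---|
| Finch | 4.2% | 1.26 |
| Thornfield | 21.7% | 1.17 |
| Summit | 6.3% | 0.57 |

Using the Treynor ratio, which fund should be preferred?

Finch: Treynor = (4.2% − 4.9%) / 1.26 = -0.556
Thornfield: Treynor = (21.7% − 4.9%) / 1.17 = 14.359
Summit: Treynor = (6.3% − 4.9%) / 0.57 = 2.456
Highest: Thornfield (14.359).

Thornfield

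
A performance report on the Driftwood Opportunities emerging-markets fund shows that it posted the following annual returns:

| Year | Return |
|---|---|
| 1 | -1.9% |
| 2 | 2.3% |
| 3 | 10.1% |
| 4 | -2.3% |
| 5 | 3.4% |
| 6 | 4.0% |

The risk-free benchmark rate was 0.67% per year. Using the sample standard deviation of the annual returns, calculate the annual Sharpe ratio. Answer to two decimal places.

0.42

r̄ = (-1.9 + 2.3 + 10.1 − 2.3 + 3.4 + 4) / 6 = 15.60 / 6 = 2.6000%
Sample σ = √[Σ(r − r̄)² / 5] = √[103.2000 / 5] = √20.6400 = 4.5431%
Sharpe = (r̄ − rf) / σ = (2.6000 − 0.67) / 4.5431 = 1.9300 / 4.5431 = 0.4248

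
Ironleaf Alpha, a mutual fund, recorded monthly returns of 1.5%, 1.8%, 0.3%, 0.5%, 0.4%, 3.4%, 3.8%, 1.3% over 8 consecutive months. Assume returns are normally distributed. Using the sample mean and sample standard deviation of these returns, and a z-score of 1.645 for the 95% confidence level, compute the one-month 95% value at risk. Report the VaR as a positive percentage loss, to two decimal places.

0.58

Mean return r̄ = 13.00 / 8 = 1.6250%
Σ(r − r̄)² = 12.5550; sample σ = √(12.5550/7) = 1.3392%
VaR = −(r̄ − z·σ) = −(1.6250 − 1.645 × 1.3392) = −(-0.5780) = 0.5780%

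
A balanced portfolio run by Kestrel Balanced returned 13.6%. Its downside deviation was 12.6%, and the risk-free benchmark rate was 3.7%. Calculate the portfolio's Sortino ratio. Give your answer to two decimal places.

0.79

Sortino = (Rp − Rf) / σd = (13.6% − 3.7%) / 12.6% = 9.90% / 12.6% = 0.7857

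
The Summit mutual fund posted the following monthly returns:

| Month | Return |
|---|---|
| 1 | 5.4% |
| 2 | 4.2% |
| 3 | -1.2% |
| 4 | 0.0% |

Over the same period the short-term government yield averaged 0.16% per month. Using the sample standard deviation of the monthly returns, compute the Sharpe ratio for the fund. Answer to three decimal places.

0.607

Mean return μ = 8.40 / 4 = 2.1000%
Sample std dev = √[30.6000 / 3] = 3.1937%
Sharpe = (μ − rf) / σ = (2.1000 − 0.16) / 3.1937 = 1.9400 / 3.1937 = 0.6074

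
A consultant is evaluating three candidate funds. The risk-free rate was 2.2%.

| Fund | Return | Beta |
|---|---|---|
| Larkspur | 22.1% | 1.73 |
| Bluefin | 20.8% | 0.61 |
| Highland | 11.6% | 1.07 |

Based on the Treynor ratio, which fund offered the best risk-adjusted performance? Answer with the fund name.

Bluefin

Larkspur: Treynor = (22.1% − 2.2%) / 1.73 = 11.503
Bluefin: Treynor = (20.8% − 2.2%) / 0.61 = 30.492
Highland: Treynor = (11.6% − 2.2%) / 1.07 = 8.785
Highest: Bluefin (30.492).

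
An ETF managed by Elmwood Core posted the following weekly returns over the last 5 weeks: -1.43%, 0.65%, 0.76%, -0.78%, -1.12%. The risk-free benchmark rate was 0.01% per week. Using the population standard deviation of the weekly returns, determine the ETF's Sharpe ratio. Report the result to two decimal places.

r̄ = (-1.43 + 0.65 + 0.76 − 0.78 − 1.12) / 5 = -0.3840%
Σ(r − r̄)² = 4.1705; population σ = √(4.1705/5) = 0.9133%
Sharpe = (r̄ − rf) / σ = (-0.3840 − 0.01) / 0.9133 = -0.3940 / 0.9133 = -0.4314

-0.43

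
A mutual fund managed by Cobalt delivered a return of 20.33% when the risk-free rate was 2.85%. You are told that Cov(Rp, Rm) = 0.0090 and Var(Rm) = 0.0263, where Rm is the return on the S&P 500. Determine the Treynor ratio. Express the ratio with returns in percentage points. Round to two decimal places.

β = Cov / Var = 0.0090 / 0.0263 = 0.3422
Treynor = (Rp − Rf) / β = (20.33% − 2.85%) / 0.3422 = 17.48 / 0.3422 = 51.0812

51.08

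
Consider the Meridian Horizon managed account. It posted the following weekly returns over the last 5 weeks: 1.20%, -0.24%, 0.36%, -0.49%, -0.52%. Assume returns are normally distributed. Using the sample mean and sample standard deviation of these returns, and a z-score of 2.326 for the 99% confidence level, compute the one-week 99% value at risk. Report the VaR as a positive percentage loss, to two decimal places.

r̄ = (1.2 − 0.24 + 0.36 − 0.49 − 0.52) / 5 = 0.310 / 5 = 0.0620%
Sample std dev = √[2.1185 / 4] = 0.7278%
VaR = −(r̄ − z·σ) = −(0.0620 − 2.326 × 0.7278) = −(-1.6309) = 1.6309%

1.63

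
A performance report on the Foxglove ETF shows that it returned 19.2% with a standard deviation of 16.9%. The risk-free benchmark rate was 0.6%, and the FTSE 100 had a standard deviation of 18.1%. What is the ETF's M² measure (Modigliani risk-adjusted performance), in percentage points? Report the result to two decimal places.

Sharpe = (Rp − Rf) / σp = (19.2% − 0.6%) / 16.9% = 1.1006
M² = Rf + Sharpe × σm = 0.6% + 1.1006 × 18.1% = 20.5209%

20.52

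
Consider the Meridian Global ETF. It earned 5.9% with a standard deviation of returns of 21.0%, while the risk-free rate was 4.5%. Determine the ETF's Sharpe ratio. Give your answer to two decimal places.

Sharpe = (Rp − Rf) / σp = (5.9% − 4.5%) / 21.0% = 1.40% / 21.0% = 0.0667

0.07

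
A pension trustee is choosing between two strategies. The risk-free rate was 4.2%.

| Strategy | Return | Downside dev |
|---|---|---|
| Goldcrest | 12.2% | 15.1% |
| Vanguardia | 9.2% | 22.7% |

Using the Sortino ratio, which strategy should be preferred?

Goldcrest

Goldcrest: Sortino ratio = (12.2% − 4.2%) / 15.1% = 0.530
Vanguardia: Sortino ratio = (9.2% − 4.2%) / 22.7% = 0.220
Highest: Goldcrest (0.530).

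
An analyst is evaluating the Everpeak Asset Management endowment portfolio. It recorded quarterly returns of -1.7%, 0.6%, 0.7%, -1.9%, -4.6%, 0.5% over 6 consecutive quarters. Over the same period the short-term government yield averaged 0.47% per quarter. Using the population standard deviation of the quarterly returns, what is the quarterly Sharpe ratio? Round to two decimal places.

-0.80

r̄ = (-1.7 + 0.6 + 0.7 − 1.9 − 4.6 + 0.5) / 6 = -6.40 / 6 = -1.0667%
Σ(r − r̄)² = (-1.7 − (-1.0667))² + (0.6 − (-1.0667))² + … = 21.9333
population σ = √(21.9333 / 6) = √3.6556 = 1.9120%
Sharpe = (r̄ − rf) / σ = (-1.0667 − 0.47) / 1.9120 = -1.5367 / 1.9120 = -0.8037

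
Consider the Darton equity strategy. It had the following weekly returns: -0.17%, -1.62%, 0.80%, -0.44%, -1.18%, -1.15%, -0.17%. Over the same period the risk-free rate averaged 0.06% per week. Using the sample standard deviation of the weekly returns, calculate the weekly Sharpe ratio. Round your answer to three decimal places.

r̄ = (-0.17 − 1.62 + 0.8 − 0.44 − 1.18 − 1.15 − 0.17) / 7 = -0.5614%
Sample σ = √[Σ(r − r̄)² / 6] = √[4.0243 / 6] = √0.6707 = 0.8190%
Sharpe = (r̄ − rf) / σ = (-0.5614 − 0.06) / 0.8190 = -0.6214 / 0.8190 = -0.7587

-0.759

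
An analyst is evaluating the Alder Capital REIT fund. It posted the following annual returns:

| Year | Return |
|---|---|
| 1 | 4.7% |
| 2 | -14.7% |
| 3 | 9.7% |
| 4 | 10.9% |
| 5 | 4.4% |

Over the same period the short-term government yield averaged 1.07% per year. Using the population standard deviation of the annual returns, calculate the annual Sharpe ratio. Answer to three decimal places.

Mean return μ = 15.00 / 5 = 3.0000%
Population σ = √[Σ(r − μ)² / 5] = √[425.4400 / 5] = √85.0880 = 9.2243%
Sharpe = (μ − rf) / σ = (3.0000 − 1.07) / 9.2243 = 1.9300 / 9.2243 = 0.2092

0.209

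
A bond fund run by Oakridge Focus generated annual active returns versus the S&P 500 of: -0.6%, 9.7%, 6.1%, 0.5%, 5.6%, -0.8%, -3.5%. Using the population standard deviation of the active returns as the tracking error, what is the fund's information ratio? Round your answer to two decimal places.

0.55

μ = (-0.6 + 9.7 + 6.1 + 0.5 + 5.6 − 0.8 − 3.5) / 7 = 17.00 / 7 = 2.4286%
Σ(r − μ)² = (-0.6 − 2.4286)² + (9.7 − 2.4286)² + (6.1 − 2.4286)² + … = 134.8743
population σ = √(134.8743 / 7) = √19.2678 = 4.3895%
IR = μ / tracking error = 2.4286 / 4.3895 = 0.5533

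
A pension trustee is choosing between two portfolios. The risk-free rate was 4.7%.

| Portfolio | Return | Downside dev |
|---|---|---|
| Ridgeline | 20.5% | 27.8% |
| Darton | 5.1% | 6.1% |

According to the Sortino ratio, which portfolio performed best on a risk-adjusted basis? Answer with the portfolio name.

Ridgeline: Sortino ratio = (20.5% − 4.7%) / 27.8% = 0.568
Darton: Sortino ratio = (5.1% − 4.7%) / 6.1% = 0.066
Highest: Ridgeline (0.568).

Ridgeline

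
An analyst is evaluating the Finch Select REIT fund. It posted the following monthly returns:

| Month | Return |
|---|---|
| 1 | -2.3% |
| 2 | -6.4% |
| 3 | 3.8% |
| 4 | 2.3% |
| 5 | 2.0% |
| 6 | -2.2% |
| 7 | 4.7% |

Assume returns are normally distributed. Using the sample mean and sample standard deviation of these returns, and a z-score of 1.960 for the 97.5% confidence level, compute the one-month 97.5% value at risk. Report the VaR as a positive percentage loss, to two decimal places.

7.58

r̄ = (-2.3 − 6.4 + 3.8 + 2.3 + 2 − 2.2 + 4.7) / 7 = 1.90 / 7 = 0.2714%
Sample σ = √[Σ(r − r̄)² / 6] = √[96.3943 / 6] = √16.0657 = 4.0082%
VaR = −(r̄ − z·σ) = −(0.2714 − 1.960 × 4.0082) = −(-7.5847) = 7.5847%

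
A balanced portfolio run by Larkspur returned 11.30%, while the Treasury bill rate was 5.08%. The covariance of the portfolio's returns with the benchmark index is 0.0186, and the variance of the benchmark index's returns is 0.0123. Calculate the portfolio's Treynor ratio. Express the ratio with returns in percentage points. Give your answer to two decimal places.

β = Cov / Var = 0.0186 / 0.0123 = 1.5122
Treynor = (Rp − Rf) / β = (11.30% − 5.08%) / 1.5122 = 6.22 / 1.5122 = 4.1132

4.11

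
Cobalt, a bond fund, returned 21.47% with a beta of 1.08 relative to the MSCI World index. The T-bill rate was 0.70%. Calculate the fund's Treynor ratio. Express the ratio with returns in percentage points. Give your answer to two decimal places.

Treynor = (Rp − Rf) / β = (21.47% − 0.70%) / 1.08 = 20.77 / 1.08 = 19.2315

19.23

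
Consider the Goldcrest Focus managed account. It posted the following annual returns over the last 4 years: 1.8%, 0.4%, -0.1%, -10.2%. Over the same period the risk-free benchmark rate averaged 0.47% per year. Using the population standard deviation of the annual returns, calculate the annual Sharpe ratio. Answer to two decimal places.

Mean return μ = -8.10 / 4 = -2.0250%
Σ(r − μ)² = 91.0475; population σ = √(91.0475/4) = 4.7709%
Sharpe = (μ − rf) / σ = (-2.0250 − 0.47) / 4.7709 = -2.4950 / 4.7709 = -0.5230

-0.52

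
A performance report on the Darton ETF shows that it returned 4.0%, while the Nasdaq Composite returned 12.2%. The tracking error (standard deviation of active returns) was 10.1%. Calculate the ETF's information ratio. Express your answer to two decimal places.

IR = (Rp − Rb) / TE = (4.0% − 12.2%) / 10.1% = -8.20% / 10.1% = -0.8119

-0.81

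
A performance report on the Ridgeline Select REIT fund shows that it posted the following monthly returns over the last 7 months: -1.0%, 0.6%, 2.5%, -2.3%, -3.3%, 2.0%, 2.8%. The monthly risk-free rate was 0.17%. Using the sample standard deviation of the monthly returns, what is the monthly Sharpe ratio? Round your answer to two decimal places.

μ = (-1 + 0.6 + 2.5 − 2.3 − 3.3 + 2 + 2.8) / 7 = 0.1857%
Σ(r − μ)² = 35.3886; sample σ = √(35.3886/6) = 2.4286%
Sharpe = (μ − rf) / σ = (0.1857 − 0.17) / 2.4286 = 0.0157 / 2.4286 = 0.0065

0.01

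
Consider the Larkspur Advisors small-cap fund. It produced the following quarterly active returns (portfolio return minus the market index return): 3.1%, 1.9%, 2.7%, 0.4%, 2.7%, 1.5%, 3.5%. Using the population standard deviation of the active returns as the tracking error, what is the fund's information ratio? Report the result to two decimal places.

2.29

Mean return μ = 15.80 / 7 = 2.2571%
Σ(r − μ)² = (3.1 − 2.2571)² + (1.9 − 2.2571)² + … = 6.7971
population σ = √(6.7971 / 7) = √0.9710 = 0.9854%
IR = μ / tracking error = 2.2571 / 0.9854 = 2.2905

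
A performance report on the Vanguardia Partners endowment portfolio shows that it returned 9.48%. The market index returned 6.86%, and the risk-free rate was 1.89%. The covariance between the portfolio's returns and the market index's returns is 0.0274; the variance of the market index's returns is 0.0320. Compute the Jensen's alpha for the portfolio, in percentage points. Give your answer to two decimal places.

β = Cov / Var = 0.0274 / 0.0320 = 0.8563
E[R] = Rf + β(Rm − Rf) = 1.89% + 0.8563 × (6.86% − 1.89%) = 6.1458%
α = Rp − E[R] = 9.48% − 6.1458% = 3.3342

3.33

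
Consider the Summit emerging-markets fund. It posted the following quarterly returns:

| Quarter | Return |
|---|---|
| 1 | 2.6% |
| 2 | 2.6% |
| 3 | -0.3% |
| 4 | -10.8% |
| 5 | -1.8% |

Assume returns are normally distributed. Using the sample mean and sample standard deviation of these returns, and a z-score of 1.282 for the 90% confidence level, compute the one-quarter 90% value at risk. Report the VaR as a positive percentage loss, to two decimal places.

8.61

μ = (2.6 + 2.6 − 0.3 − 10.8 − 1.8) / 5 = -1.5400%
Sample std dev = √[121.6320 / 4] = 5.5143%
VaR = −(μ − z·σ) = −(-1.5400 − 1.282 × 5.5143) = −(-8.6093) = 8.6093%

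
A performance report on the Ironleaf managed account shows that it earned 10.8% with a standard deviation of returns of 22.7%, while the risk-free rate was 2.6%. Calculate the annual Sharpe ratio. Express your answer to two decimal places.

Sharpe = (Rp − Rf) / σp = (10.8% − 2.6%) / 22.7% = 8.20% / 22.7% = 0.3612

0.36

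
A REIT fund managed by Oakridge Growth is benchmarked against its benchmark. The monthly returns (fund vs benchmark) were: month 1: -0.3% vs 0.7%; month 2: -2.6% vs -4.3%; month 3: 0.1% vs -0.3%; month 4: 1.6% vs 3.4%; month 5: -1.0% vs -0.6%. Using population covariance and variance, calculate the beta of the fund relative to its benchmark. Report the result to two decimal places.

r̄p = -0.4400%,  r̄m = -0.2200%
Cov = Σ(rp − r̄p)(rm − r̄m) / 5 = 3.2992
Var(rm) = Σ(rm − r̄m)² / 5 = 6.1496
β = Cov / Var = 3.2992 / 6.1496 = 0.5365

0.54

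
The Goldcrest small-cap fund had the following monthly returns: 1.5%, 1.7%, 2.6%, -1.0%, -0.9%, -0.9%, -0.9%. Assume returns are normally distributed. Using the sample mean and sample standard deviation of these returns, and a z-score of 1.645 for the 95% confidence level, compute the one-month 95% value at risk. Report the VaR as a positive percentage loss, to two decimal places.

Mean return r̄ = 2.10 / 7 = 0.3000%
Σ(r − r̄)² = (1.5 − 0.3000)² + (1.7 − 0.3000)² + … = 14.7000
sample σ = √(14.7000 / 6) = √2.4500 = 1.5652%
VaR = −(r̄ − z·σ) = −(0.3000 − 1.645 × 1.5652) = −(-2.2748) = 2.2748%

2.27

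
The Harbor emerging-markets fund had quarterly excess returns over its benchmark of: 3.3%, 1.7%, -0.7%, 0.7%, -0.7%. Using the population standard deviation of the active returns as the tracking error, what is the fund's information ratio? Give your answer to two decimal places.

0.57

μ = (3.3 + 1.7 − 0.7 + 0.7 − 0.7) / 5 = 0.8600%
Σ(r − μ)² = (3.3 − 0.8600)² + (1.7 − 0.8600)² + (-0.7 − 0.8600)² + … = 11.5520
σ = √[11.5520 / 5] = 1.5200%
IR = μ / tracking error = 0.8600 / 1.5200 = 0.5658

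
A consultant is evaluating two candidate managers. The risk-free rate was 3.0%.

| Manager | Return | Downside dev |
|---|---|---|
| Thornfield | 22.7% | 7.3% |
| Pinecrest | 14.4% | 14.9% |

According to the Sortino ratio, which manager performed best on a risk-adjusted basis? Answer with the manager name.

Thornfield: Sortino ratio = (22.7% − 3.0%) / 7.3% = 2.699
Pinecrest: Sortino ratio = (14.4% − 3.0%) / 14.9% = 0.765
Highest: Thornfield (2.699).

Thornfield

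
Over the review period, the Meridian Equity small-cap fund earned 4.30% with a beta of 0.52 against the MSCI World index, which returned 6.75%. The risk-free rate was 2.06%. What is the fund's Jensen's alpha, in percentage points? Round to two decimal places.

-0.20

CAPM expected return = Rf + β(Rm − Rf) = 2.06% + 0.52 × (6.75% − 2.06%) = 2.06 + 0.52 × 4.69 = 4.4988%
Jensen's α = Rp − E[R] = 4.30% − 4.4988% = -0.1988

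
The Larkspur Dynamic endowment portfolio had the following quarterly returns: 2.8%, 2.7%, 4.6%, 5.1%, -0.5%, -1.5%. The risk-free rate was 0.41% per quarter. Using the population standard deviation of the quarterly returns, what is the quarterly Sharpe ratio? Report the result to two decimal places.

0.73

r̄ = (2.8 + 2.7 + 4.6 + 5.1 − 0.5 − 1.5) / 6 = 13.20 / 6 = 2.2000%
Population std dev = √[35.7600 / 6] = 2.4413%
Sharpe = (r̄ − rf) / σ = (2.2000 − 0.41) / 2.4413 = 1.7900 / 2.4413 = 0.7332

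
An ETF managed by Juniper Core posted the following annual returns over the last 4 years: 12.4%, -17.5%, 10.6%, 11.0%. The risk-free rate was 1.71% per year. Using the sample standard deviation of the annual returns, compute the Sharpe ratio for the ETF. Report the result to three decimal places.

Mean return μ = 16.50 / 4 = 4.1250%
Σ(r − μ)² = (12.4 − 4.1250)² + (-17.5 − 4.1250)² + … = 625.3075
σ = √[625.3075 / 3] = 14.4373%
Sharpe = (μ − rf) / σ = (4.1250 − 1.71) / 14.4373 = 2.4150 / 14.4373 = 0.1673

0.167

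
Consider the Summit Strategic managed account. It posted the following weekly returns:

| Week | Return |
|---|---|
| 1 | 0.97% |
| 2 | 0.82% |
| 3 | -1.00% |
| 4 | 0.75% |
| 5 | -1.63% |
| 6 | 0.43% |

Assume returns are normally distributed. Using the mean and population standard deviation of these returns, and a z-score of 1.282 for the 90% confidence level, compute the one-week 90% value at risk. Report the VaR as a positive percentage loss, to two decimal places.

1.23

r̄ = (0.97 + 0.82 − 1 + 0.75 − 1.63 + 0.43) / 6 = 0.0567%
Σ(r − r̄)² = (0.97 − 0.0567)² + (0.82 − 0.0567)² + (-1 − 0.0567)² + … = 5.9983
σ = √[5.9983 / 6] = 0.9999%
VaR = −(r̄ − z·σ) = −(0.0567 − 1.282 × 0.9999) = −(-1.2252) = 1.2252%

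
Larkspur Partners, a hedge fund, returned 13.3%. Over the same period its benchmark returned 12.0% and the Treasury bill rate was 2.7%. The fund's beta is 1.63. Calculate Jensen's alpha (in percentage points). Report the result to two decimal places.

CAPM expected return = Rf + β(Rm − Rf) = 2.7% + 1.63 × (12.0% − 2.7%) = 2.7 + 1.63 × 9.30 = 17.8590%
Jensen's α = Rp − E[R] = 13.3% − 17.8590% = -4.5590

-4.56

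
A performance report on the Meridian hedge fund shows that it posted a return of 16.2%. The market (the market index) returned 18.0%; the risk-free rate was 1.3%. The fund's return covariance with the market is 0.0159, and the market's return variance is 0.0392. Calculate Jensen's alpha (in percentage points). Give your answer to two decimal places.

8.13

β = Cov / Var = 0.0159 / 0.0392 = 0.4056
E[R] = Rf + β(Rm − Rf) = 1.3% + 0.4056 × (18.0% − 1.3%) = 8.0735%
α = Rp − E[R] = 16.2% − 8.0735% = 8.1265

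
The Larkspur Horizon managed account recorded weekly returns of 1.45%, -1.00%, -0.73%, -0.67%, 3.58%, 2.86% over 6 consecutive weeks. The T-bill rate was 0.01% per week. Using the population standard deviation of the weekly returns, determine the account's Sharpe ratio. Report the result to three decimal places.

0.495

Mean return μ = 5.490 / 6 = 0.9150%
Σ(r − μ)² = 20.0570; population σ = √(20.0570/6) = 1.8283%
Sharpe = (μ − rf) / σ = (0.9150 − 0.01) / 1.8283 = 0.9050 / 1.8283 = 0.4950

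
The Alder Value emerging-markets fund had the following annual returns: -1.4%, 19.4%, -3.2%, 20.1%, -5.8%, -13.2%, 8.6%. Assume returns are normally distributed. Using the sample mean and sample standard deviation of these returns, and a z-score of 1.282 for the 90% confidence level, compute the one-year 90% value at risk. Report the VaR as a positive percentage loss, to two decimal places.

12.96

μ = (-1.4 + 19.4 − 3.2 + 20.1 − 5.8 − 13.2 + 8.6) / 7 = 24.50 / 7 = 3.5000%
Sample σ = √[Σ(r − μ)² / 6] = √[988.6600 / 6] = √164.7767 = 12.8365%
VaR = −(μ − z·σ) = −(3.5000 − 1.282 × 12.8365) = −(-12.9564) = 12.9564%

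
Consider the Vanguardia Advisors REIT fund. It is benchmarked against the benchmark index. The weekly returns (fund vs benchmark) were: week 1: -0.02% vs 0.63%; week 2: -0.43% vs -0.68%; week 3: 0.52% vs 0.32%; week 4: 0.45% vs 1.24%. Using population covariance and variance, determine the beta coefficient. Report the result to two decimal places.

0.42

r̄p = 0.1300%,  r̄m = 0.3775%
Cov = Σ(rp − r̄p)(rm − r̄m) / 4 = 0.2020
Var(rm) = Σ(rm − r̄m)² / 4 = 0.4823
β = Cov / Var = 0.2020 / 0.4823 = 0.4188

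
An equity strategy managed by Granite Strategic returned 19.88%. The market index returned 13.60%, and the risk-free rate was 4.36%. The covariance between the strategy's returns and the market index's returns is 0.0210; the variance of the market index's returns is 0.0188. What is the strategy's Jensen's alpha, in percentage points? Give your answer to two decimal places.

5.20

β = Cov / Var = 0.0210 / 0.0188 = 1.1170
E[R] = Rf + β(Rm − Rf) = 4.36% + 1.1170 × (13.60% − 4.36%) = 14.6811%
α = Rp − E[R] = 19.88% − 14.6811% = 5.1989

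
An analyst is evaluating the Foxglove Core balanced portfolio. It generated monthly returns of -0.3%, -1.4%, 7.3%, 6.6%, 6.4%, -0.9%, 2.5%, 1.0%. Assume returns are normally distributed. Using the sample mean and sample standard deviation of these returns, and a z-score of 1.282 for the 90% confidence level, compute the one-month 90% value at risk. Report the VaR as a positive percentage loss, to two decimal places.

1.99

μ = (-0.3 − 1.4 + 7.3 + 6.6 + 6.4 − 0.9 + 2.5 + 1) / 8 = 21.20 / 8 = 2.6500%
Σ(r − μ)² = (-0.3 − 2.6500)² + (-1.4 − 2.6500)² + (7.3 − 2.6500)² + … = 91.7400
sample σ = √(91.7400 / 7) = √13.1057 = 3.6202%
VaR = −(μ − z·σ) = −(2.6500 − 1.282 × 3.6202) = −(-1.9911) = 1.9911%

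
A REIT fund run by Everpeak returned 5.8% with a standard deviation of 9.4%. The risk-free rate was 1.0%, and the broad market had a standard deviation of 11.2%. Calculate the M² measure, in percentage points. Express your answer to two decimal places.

6.72

Sharpe = (Rp − Rf) / σp = (5.8% − 1.0%) / 9.4% = 0.5106
M² = Rf + Sharpe × σm = 1.0% + 0.5106 × 11.2% = 6.7187%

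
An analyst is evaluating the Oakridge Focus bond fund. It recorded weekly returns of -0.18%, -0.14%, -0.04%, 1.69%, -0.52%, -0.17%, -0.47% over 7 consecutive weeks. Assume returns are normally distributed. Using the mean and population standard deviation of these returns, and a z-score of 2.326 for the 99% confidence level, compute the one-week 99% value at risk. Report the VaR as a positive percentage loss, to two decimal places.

1.60

r̄ = (-0.18 − 0.14 − 0.04 + 1.69 − 0.52 − 0.17 − 0.47) / 7 = 0.170 / 7 = 0.0243%
Σ(r − r̄)² = (-0.18 − 0.0243)² + (-0.14 − 0.0243)² + … = 3.4258
σ = √[3.4258 / 7] = 0.6996%
VaR = −(r̄ − z·σ) = −(0.0243 − 2.326 × 0.6996) = −(-1.6030) = 1.6030%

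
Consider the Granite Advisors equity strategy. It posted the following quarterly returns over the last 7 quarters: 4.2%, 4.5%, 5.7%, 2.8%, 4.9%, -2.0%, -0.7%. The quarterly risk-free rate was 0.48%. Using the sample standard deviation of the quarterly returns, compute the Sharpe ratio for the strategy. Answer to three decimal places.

0.771

μ = (4.2 + 4.5 + 5.7 + 2.8 + 4.9 − 2 − 0.7) / 7 = 2.7714%
Σ(r − μ)² = 52.9543; sample σ = √(52.9543/6) = 2.9708%
Sharpe = (μ − rf) / σ = (2.7714 − 0.48) / 2.9708 = 2.2914 / 2.9708 = 0.7713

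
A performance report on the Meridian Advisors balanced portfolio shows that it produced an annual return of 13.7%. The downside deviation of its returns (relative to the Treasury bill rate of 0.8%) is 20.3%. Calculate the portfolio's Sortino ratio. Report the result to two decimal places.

Sortino = (Rp − Rf) / σd = (13.7% − 0.8%) / 20.3% = 12.90% / 20.3% = 0.6355

0.64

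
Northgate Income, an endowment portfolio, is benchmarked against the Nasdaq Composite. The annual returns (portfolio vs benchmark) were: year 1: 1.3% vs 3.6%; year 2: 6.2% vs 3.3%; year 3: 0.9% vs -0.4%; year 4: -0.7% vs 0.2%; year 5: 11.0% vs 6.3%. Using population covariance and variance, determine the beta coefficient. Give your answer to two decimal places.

r̄p = 3.7400%,  r̄m = 2.6000%
Cov = Σ(rp − r̄p)(rm − r̄m) / 5 = 9.0640
Var(rm) = Σ(rm − r̄m)² / 5 = 5.9880
β = Cov / Var = 9.0640 / 5.9880 = 1.5137

1.51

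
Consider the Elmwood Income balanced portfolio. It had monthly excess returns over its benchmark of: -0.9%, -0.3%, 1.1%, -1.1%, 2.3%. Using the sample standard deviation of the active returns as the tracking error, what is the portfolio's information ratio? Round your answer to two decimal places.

r̄ = (-0.9 − 0.3 + 1.1 − 1.1 + 2.3) / 5 = 0.2200%
Sample std dev = √[8.3680 / 4] = 1.4464%
IR = r̄ / tracking error = 0.2200 / 1.4464 = 0.1521

0.15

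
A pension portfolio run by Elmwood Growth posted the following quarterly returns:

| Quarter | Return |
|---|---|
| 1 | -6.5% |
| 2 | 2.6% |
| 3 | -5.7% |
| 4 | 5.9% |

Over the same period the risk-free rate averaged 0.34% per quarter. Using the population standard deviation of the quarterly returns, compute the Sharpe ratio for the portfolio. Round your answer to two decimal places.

-0.24

r̄ = (-6.5 + 2.6 − 5.7 + 5.9) / 4 = -0.9250%
Population σ = √[Σ(r − r̄)² / 4] = √[112.8875 / 4] = √28.2219 = 5.3124%
Sharpe = (r̄ − rf) / σ = (-0.9250 − 0.34) / 5.3124 = -1.2650 / 5.3124 = -0.2381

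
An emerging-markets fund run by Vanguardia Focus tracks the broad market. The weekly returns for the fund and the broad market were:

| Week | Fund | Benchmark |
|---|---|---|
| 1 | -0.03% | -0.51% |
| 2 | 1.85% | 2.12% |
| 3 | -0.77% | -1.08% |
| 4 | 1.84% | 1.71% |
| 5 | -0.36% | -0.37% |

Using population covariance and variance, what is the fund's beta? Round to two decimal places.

r̄p = 0.5060%,  r̄m = 0.3740%
Cov = Σ(rp − r̄p)(rm − r̄m) / 5 = 1.4205
Var(rm) = Σ(rm − r̄m)² / 5 = 1.6565
β = Cov / Var = 1.4205 / 1.6565 = 0.8575

0.86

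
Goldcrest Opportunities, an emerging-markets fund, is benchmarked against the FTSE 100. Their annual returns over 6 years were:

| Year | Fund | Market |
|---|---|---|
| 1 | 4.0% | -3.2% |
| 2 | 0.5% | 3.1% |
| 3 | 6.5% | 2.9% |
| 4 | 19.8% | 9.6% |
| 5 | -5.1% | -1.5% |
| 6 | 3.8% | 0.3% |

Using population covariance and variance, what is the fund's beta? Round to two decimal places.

1.49

r̄p = 4.9167%,  r̄m = 1.8667%
Cov = Σ(rp − r̄p)(rm − r̄m) / 6 = 25.2339
Var(rm) = Σ(rm − r̄m)² / 6 = 16.9756
β = Cov / Var = 25.2339 / 16.9756 = 1.4865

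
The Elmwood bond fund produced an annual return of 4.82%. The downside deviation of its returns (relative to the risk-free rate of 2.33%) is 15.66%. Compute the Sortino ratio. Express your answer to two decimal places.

0.16

Sortino = (Rp − Rf) / σd = (4.82% − 2.33%) / 15.66% = 2.49% / 15.66% = 0.1590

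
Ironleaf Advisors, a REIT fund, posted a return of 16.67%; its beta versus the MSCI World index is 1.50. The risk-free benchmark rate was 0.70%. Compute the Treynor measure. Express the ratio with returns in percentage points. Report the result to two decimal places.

10.65

Treynor = (Rp − Rf) / β = (16.67% − 0.70%) / 1.50 = 15.97 / 1.50 = 10.6467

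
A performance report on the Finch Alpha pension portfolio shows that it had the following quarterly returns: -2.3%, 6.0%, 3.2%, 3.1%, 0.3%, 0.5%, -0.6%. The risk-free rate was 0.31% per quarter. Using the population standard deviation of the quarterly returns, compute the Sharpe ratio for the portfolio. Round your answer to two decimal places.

0.44

Mean return μ = 10.20 / 7 = 1.4571%
Population σ = √[Σ(r − μ)² / 7] = √[46.9771 / 7] = √6.7110 = 2.5906%
Sharpe = (μ − rf) / σ = (1.4571 − 0.31) / 2.5906 = 1.1471 / 2.5906 = 0.4428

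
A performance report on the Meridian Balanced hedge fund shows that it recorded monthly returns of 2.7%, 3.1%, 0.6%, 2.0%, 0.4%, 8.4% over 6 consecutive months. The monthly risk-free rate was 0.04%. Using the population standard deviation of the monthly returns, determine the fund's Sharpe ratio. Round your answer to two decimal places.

1.06

μ = (2.7 + 3.1 + 0.6 + 2 + 0.4 + 8.4) / 6 = 2.8667%
Population σ = √[Σ(r − μ)² / 6] = √[42.6733 / 6] = √7.1122 = 2.6669%
Sharpe = (μ − rf) / σ = (2.8667 − 0.04) / 2.6669 = 2.8267 / 2.6669 = 1.0599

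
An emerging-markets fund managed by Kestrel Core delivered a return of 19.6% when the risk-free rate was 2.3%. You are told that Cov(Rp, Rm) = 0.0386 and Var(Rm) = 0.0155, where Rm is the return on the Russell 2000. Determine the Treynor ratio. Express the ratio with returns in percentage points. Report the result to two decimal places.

6.95

β = Cov / Var = 0.0386 / 0.0155 = 2.4903
Treynor = (Rp − Rf) / β = (19.6% − 2.3%) / 2.4903 = 17.30 / 2.4903 = 6.9470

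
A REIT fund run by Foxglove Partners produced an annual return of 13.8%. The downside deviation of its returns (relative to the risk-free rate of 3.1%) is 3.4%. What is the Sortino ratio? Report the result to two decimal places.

Sortino = (Rp − Rf) / σd = (13.8% − 3.1%) / 3.4% = 10.70% / 3.4% = 3.1471

3.15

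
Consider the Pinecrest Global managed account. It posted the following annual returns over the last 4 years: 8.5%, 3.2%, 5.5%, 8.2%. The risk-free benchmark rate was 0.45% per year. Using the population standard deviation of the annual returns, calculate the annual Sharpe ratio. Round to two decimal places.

2.73

Mean return r̄ = 25.40 / 4 = 6.3500%
Σ(r − r̄)² = 18.6900; population σ = √(18.6900/4) = 2.1616%
Sharpe = (r̄ − rf) / σ = (6.3500 − 0.45) / 2.1616 = 5.9000 / 2.1616 = 2.7295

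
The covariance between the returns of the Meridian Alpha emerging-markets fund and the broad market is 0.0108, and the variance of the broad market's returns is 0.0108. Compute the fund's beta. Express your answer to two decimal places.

β = Cov(Rp, Rm) / Var(Rm) = 0.0108 / 0.0108 = 1.0000

1.00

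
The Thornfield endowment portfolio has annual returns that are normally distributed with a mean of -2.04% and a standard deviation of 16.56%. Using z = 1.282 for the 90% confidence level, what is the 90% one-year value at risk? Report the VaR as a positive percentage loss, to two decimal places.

23.27

VaR (as % loss) = −(μ − z·σ) = −(-2.04% − 1.282 × 16.56%) = −(-23.26992%) = 23.26992%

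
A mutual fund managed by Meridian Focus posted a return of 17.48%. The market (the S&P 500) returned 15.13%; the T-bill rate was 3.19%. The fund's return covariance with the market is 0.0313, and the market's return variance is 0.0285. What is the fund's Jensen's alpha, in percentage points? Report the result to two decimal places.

1.18

β = Cov / Var = 0.0313 / 0.0285 = 1.0982
E[R] = Rf + β(Rm − Rf) = 3.19% + 1.0982 × (15.13% − 3.19%) = 16.3025%
α = Rp − E[R] = 17.48% − 16.3025% = 1.1775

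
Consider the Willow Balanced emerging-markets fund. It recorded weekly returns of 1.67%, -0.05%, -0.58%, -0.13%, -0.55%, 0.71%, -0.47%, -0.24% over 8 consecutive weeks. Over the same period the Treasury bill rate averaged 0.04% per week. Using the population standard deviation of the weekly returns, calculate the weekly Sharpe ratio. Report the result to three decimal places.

0.007

r̄ = (1.67 − 0.05 − 0.58 − 0.13 − 0.55 + 0.71 − 0.47 − 0.24) / 8 = 0.0450%
Σ(r − r̄)² = (1.67 − 0.0450)² + (-0.05 − 0.0450)² + (-0.58 − 0.0450)² + … = 4.2136
σ = √[4.2136 / 8] = 0.7257%
Sharpe = (r̄ − rf) / σ = (0.0450 − 0.04) / 0.7257 = 0.0050 / 0.7257 = 0.0069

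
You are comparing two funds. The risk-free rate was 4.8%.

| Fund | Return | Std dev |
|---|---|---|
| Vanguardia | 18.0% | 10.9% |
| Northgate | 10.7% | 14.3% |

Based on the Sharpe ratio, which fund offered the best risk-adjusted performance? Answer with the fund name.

Vanguardia

Vanguardia: Sharpe ratio = (18.0% − 4.8%) / 10.9% = 1.211
Northgate: Sharpe ratio = (10.7% − 4.8%) / 14.3% = 0.413
Highest: Vanguardia (1.211).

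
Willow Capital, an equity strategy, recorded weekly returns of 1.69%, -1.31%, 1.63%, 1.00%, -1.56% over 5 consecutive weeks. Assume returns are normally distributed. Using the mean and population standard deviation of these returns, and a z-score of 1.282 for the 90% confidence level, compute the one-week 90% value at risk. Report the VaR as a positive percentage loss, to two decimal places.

1.54

Mean return μ = 1.450 / 5 = 0.2900%
Population σ = √[Σ(r − μ)² / 5] = √[10.2422 / 5] = √2.0484 = 1.4312%
VaR = −(μ − z·σ) = −(0.2900 − 1.282 × 1.4312) = −(-1.5448) = 1.5448%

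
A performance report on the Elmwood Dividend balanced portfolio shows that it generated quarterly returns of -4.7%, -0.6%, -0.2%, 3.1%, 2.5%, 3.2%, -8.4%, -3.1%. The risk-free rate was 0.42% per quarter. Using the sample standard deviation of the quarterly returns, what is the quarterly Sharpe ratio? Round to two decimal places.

r̄ = (-4.7 − 0.6 − 0.2 + 3.1 + 2.5 + 3.2 − 8.4 − 3.1) / 8 = -1.0250%
Sample std dev = √[120.3550 / 7] = 4.1465%
Sharpe = (r̄ − rf) / σ = (-1.0250 − 0.42) / 4.1465 = -1.4450 / 4.1465 = -0.3485

-0.35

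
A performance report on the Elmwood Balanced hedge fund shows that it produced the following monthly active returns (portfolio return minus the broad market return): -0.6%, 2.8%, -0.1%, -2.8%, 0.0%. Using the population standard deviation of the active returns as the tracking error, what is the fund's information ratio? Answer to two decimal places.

-0.08

μ = (-0.6 + 2.8 − 0.1 − 2.8 + 0) / 5 = -0.70 / 5 = -0.1400%
Σ(r − μ)² = (-0.6 − (-0.1400))² + (2.8 − (-0.1400))² + … = 15.9520
σ = √[15.9520 / 5] = 1.7862%
IR = μ / tracking error = -0.1400 / 1.7862 = -0.0784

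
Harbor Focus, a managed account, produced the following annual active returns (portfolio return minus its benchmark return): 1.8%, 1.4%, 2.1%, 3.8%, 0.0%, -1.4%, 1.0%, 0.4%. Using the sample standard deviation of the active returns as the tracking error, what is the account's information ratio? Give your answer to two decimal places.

r̄ = (1.8 + 1.4 + 2.1 + 3.8 + 0 − 1.4 + 1 + 0.4) / 8 = 9.10 / 8 = 1.1375%
Sample σ = √[Σ(r − r̄)² / 7] = √[16.8188 / 7] = √2.4027 = 1.5501%
IR = r̄ / tracking error = 1.1375 / 1.5501 = 0.7338

0.73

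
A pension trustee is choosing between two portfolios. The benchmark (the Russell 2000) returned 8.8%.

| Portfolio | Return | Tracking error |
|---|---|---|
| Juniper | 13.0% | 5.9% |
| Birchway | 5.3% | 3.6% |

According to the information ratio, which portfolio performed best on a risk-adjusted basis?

Juniper: IR = (13.0% − 8.8%) / 5.9% = 0.712
Birchway: IR = (5.3% − 8.8%) / 3.6% = -0.972
Highest: Juniper (0.712).

Juniper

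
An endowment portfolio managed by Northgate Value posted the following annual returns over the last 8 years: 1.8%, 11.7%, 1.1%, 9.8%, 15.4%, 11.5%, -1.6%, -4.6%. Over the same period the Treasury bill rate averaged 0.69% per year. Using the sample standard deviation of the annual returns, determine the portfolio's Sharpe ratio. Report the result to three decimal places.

0.675

μ = (1.8 + 11.7 + 1.1 + 9.8 + 15.4 + 11.5 − 1.6 − 4.6) / 8 = 45.10 / 8 = 5.6375%
Sample σ = √[Σ(r − μ)² / 7] = √[376.2588 / 7] = √53.7513 = 7.3315%
Sharpe = (μ − rf) / σ = (5.6375 − 0.69) / 7.3315 = 4.9475 / 7.3315 = 0.6748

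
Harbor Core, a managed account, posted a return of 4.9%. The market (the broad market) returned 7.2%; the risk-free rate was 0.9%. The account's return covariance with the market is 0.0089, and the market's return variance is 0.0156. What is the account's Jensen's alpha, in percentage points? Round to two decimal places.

0.41

β = Cov / Var = 0.0089 / 0.0156 = 0.5705
E[R] = Rf + β(Rm − Rf) = 0.9% + 0.5705 × (7.2% − 0.9%) = 4.4942%
α = Rp − E[R] = 4.9% − 4.4942% = 0.4058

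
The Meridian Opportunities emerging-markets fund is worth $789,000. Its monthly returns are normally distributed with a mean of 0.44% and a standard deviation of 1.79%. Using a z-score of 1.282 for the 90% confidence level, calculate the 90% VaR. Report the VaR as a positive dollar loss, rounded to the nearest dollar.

Return at the 90% tail: μ − z·σ = 0.44% − 1.282 × 1.79% = 0.44 − 2.29478 = -1.85478%
VaR = −(-1.85478%) × $789,000 = 1.85478% × $789,000 = $14,634

$14,634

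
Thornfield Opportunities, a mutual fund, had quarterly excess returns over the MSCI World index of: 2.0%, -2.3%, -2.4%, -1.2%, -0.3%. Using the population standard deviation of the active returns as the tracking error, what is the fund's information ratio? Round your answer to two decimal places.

Mean return μ = -4.20 / 5 = -0.8400%
Σ(r − μ)² = (2 − (-0.8400))² + (-2.3 − (-0.8400))² + (-2.4 − (-0.8400))² + … = 13.0520
population σ = √(13.0520 / 5) = √2.6104 = 1.6157%
IR = μ / tracking error = -0.8400 / 1.6157 = -0.5199

-0.52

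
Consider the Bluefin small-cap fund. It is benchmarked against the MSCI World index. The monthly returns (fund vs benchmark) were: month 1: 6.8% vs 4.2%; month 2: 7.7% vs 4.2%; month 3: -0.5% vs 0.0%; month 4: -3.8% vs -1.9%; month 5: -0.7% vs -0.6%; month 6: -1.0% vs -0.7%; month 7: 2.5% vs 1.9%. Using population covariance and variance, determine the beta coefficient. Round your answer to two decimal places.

r̄p = 1.5714%,  r̄m = 1.0143%
Cov = Σ(rp − r̄p)(rm − r̄m) / 7 = 8.9761
Var(rm) = Σ(rm − r̄m)² / 7 = 5.1641
β = Cov / Var = 8.9761 / 5.1641 = 1.7382

1.74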